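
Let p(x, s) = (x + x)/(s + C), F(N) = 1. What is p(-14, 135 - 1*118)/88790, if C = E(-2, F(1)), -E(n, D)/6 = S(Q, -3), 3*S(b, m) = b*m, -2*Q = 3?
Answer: -7/177580 ≈ -3.9419e-5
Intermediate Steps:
Q = -3/2 (Q = -½*3 = -3/2 ≈ -1.5000)
S(b, m) = b*m/3 (S(b, m) = (b*m)/3 = b*m/3)
E(n, D) = -9 (E(n, D) = -2*(-3)*(-3)/2 = -6*3/2 = -9)
C = -9
p(x, s) = 2*x/(-9 + s) (p(x, s) = (x + x)/(s - 9) = (2*x)/(-9 + s) = 2*x/(-9 + s))
p(-14, 135 - 1*118)/88790 = (2*(-14)/(-9 + (135 - 1*118)))/88790 = (2*(-14)/(-9 + (135 - 118)))*(1/88790) = (2*(-14)/(-9 + 17))*(1/88790) = (2*(-14)/8)*(1/88790) = (2*(-14)*(⅛))*(1/88790) = -7/2*1/88790 = -7/177580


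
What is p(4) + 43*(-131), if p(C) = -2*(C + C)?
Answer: -5649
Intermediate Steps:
p(C) = -4*C
p(4) + 43*(-131) = -4*4 + 43*(-131) = -16 - 5633 = -5649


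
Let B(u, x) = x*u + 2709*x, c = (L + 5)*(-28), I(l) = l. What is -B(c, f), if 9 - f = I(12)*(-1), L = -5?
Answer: -56889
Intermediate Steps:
c = 0 (c = (-5 + 5)*(-28) = 0*(-28) = 0)
f = 21 (f = 9 - 12*(-1) = 9 - 1*(-12) = 9 + 12 = 21)
B(u, x) = 2709*x + u*x (B(u, x) = u*x + 2709*x = 2709*x + u*x)
-B(c, f) = -21*(2709 + 0) = -21*2709 = -1*56889 = -56889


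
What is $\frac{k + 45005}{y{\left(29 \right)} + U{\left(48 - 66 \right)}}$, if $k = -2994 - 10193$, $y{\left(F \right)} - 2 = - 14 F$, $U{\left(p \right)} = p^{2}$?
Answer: $- \frac{15909}{40} \approx -397.73$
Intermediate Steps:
$y{\left(F \right)} = 2 - 14 F$
$k = -13187$
$\frac{k + 45005}{y{\left(29 \right)} + U{\left(48 - 66 \right)}} = \frac{-13187 + 45005}{\left(2 - 406\right) + \left(48 - 66\right)^{2}} = \frac{31818}{\left(2 - 406\right) + \left(-18\right)^{2}} = \frac{31818}{-404 + 324} = \frac{31818}{-80} = 31818 \left(- \frac{1}{80}\right) = - \frac{15909}{40}$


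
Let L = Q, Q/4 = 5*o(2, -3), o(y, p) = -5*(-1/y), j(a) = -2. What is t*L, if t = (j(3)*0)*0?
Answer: 0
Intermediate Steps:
o(y, p) = 5/y (o(y, p) = -(-5)/y = 5/y)
Q = 50 (Q = 4*(5*(5/2)) = 4*(25/2) = 50)
t = 0 (t = -2*0*0 = 0*0 = 0)
L = 50
t*L = 0*50 = 0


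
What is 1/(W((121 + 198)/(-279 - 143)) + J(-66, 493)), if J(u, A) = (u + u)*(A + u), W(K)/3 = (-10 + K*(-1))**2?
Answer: -178084/9991873173 ≈ -1.7823e-5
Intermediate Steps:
W(K) = 3*(-10 - K)**2 (W(K) = 3*(-10 + K*(-1))**2 = 3*(-10 - K)**2)
J(u, A) = 2*u*(A + u) (J(u, A) = (2*u)*(A + u) = 2*u*(A + u))
1/(W((121 + 198)/(-279 - 143)) + J(-66, 493)) = 1/(3*(10 + (121 + 198)/(-279 - 143))**2 + 2*(-66)*(493 - 66)) = 1/(3*(10 + 319/(-422))**2 + 2*(-66)*427) = 1/(3*(10 + 319*(-1/422))**2 - 56364) = 1/(3*(10 - 319/422)**2 - 56364) = 1/(3*(3901/422)**2 - 56364) = 1/(3*(15217801/178084) - 56364) = 1/(45653403/178084 - 56364) = 1/(-9991873173/178084) = -178084/9991873173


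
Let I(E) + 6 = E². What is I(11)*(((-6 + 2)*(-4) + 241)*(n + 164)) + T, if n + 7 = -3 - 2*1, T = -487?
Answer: 4491873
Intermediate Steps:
I(E) = -6 + E²
n = -12 (n = -7 + (-3 - 2*1) = -7 + (-3 - 2) = -7 - 5 = -12)
I(11)*(((-6 + 2)*(-4) + 241)*(n + 164)) + T = (-6 + 11²)*(((-6 + 2)*(-4) + 241)*(-12 + 164)) - 487 = (-6 + 121)*((-4*(-4) + 241)*152) - 487 = 115*((16 + 241)*152) - 487 = 115*(257*152) - 487 = 115*39064 - 487 = 4492360 - 487 = 4491873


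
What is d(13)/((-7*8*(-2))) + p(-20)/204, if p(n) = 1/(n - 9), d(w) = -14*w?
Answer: -19229/11832 ≈ -1.6252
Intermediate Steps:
p(n) = 1/(-9 + n)
d(13)/((-7*8*(-2))) + p(-20)/204 = (-14*13)/((-7*8*(-2))) + 1/(-9 - 20*204) = -182/((-56*(-2))) + (1/204)/(-29) = -182/112 - 1/29*1/204 = -182*1/112 - 1/5916 = -13/8 - 1/5916 = -19229/11832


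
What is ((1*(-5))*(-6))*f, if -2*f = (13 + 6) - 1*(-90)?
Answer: -1635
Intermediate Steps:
f = -109/2 (f = -((13 + 6) - 1*(-90))/2 = -(19 + 90)/2 = -1/2*109 = -109/2 ≈ -54.500)
((1*(-5))*(-6))*f = ((1*(-5))*(-6))*(-109/2) = -5*(-6)*(-109/2) = 30*(-109/2) = -1635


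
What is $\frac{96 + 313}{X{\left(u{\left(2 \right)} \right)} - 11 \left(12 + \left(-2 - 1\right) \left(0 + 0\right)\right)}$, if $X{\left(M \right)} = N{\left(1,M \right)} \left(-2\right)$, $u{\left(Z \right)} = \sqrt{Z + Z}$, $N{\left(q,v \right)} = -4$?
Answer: $- \frac{409}{124} \approx -3.2984$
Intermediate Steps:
$u{\left(Z \right)} = \sqrt{2} \sqrt{Z}$ ($u{\left(Z \right)} = \sqrt{2 Z} = \sqrt{2} \sqrt{Z}$)
$X{\left(M \right)} = 8$ ($X{\left(M \right)} = \left(-4\right) \left(-2\right) = 8$)
$\frac{96 + 313}{X{\left(u{\left(2 \right)} \right)} - 11 \left(12 + \left(-2 - 1\right) \left(0 + 0\right)\right)} = \frac{96 + 313}{8 - 11 \left(12 + \left(-2 - 1\right) \left(0 + 0\right)\right)} = \frac{409}{8 - 11 \left(12 - 0\right)} = \frac{409}{8 - 11 \left(12 + 0\right)} = \frac{409}{8 - 132} = \frac{409}{-124} = 409 \left(- \frac{1}{124}\right) = - \frac{409}{124}$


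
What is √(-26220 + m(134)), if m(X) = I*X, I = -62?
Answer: 4*I*√2158 ≈ 185.82*I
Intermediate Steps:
m(X) = -62*X
√(-26220 + m(134)) = √(-26220 - 62*134) = √(-26220 - 8308) = √(-34528) = 4*I*√2158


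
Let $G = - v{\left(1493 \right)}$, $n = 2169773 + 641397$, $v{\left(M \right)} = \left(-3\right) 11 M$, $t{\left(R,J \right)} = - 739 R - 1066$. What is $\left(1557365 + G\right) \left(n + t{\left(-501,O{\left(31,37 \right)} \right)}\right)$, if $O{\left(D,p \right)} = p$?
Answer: $5109647195462$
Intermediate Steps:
$t{\left(R,J \right)} = -1066 - 739 R$
$v{\left(M \right)} = - 33 M$
$n = 2811170$
$G = 49269$ ($G = - \left(-33\right) 1493 = \left(-1\right) \left(-49269\right) = 49269$)
$\left(1557365 + G\right) \left(n + t{\left(-501,O{\left(31,37 \right)} \right)}\right) = \left(1557365 + 49269\right) \left(2811170 - -369173\right) = 1606634 \left(2811170 + \left(-1066 + 370239\right)\right) = 1606634 \left(2811170 + 369173\right) = 1606634 \cdot 3180343 = 5109647195462$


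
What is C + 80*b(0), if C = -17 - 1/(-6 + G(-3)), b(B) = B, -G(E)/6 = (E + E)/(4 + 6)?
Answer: -199/12 ≈ -16.583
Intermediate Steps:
G(E) = -6*E/5 (G(E) = -6*(E + E)/(4 + 6) = -6*2*E/10 = -6*E/5)
C = -199/12 (C = -17 - 1/(-6 - 6/5*(-3)) = -17 - 1/(-6 + 18/5) = -17 - 1/(-12/5) = -17 - 1*(-5/12) = -17 + 5/12 = -199/12 ≈ -16.583)
C + 80*b(0) = -199/12 + 80*0 = -199/12 + 0 = -199/12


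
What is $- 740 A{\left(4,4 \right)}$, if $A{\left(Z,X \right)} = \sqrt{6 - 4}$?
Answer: $- 740 \sqrt{2} \approx -1046.5$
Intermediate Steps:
$A{\left(Z,X \right)} = \sqrt{2}$
$- 740 A{\left(4,4 \right)} = - 740 \sqrt{2}$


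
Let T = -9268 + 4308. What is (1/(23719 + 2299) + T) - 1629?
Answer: -171432601/26018 ≈ -6589.0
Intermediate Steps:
T = -4960
(1/(23719 + 2299) + T) - 1629 = (1/(23719 + 2299) - 4960) - 1629 = (1/26018 - 4960) - 1629 = -129049279/26018 - 1629 = -171432601/26018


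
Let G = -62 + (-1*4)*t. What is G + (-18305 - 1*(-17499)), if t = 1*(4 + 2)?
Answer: -892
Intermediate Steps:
t = 6 (t = 1*6 = 6)
G = -86 (G = -62 - 1*4*6 = -62 - 4*6 = -62 - 24 = -86)
G + (-18305 - 1*(-17499)) = -86 + (-18305 - 1*(-17499)) = -86 + (-18305 + 17499) = -86 - 806 = -892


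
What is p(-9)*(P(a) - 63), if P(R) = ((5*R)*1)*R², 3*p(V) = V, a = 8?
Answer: -7491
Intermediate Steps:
p(V) = V/3
P(R) = 5*R³ (P(R) = (5*R)*R² = 5*R³)
p(-9)*(P(a) - 63) = ((⅓)*(-9))*(5*8³ - 63) = -3*(5*512 - 63) = -3*(2560 - 63) = -3*2497 = -7491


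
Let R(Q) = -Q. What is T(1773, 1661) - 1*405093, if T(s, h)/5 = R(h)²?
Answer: 13389512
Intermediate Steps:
T(s, h) = 5*h² (T(s, h) = 5*(-h)² = 5*h²)
T(1773, 1661) - 1*405093 = 5*1661² - 1*405093 = 5*2758921 - 405093 = 13794605 - 405093 = 13389512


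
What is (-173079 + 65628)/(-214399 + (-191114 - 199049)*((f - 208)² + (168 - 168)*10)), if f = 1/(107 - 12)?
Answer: 969745275/152328624688178 ≈ 6.3661e-6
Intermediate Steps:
f = 1/95 ≈ 0.010526
(-173079 + 65628)/(-214399 + (-191114 - 199049)*((f - 208)² + (168 - 168)*10)) = (-173079 + 65628)/(-214399 + (-191114 - 199049)*((1/95 - 208)² + (168 - 168)*10)) = -107451/(-214399 - 390163*((-19759/95)² + 0*10)) = -107451/(-214399 - 390163*(390418081/9025 + 0)) = -107451/(-214399 - 390163*390418081/9025) = -107451/(-214399 - 152326689737203/9025) = -107451/(-152328624688178/9025) = -107451*(-9025/152328624688178) = 969745275/152328624688178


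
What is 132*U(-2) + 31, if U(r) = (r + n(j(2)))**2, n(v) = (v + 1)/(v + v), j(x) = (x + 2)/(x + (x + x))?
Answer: 421/4 ≈ 105.25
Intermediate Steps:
j(x) = (2 + x)/(3*x) (j(x) = (2 + x)/(x + 2*x) = (2 + x)/((3*x)) = (2 + x)*(1/(3*x)) = (2 + x)/(3*x))
n(v) = (1 + v)/(2*v) (n(v) = (1 + v)/((2*v)) = (1 + v)*(1/(2*v)) = (1 + v)/(2*v))
U(r) = (5/4 + r)**2 (U(r) = (r + (1 + (1/3)*(2 + 2)/2)/(2*(((1/3)*(2 + 2)/2))))**2 = (r + (1 + (1/3)*(1/2)*4)/(2*(((1/3)*(1/2)*4))))**2 = (r + (1 + 2/3)/(2*(2/3)))**2 = (r + (1/2)*(3/2)*(5/3))**2 = (r + 5/4)**2 = (5/4 + r)**2)
132*U(-2) + 31 = 132*((5 + 4*(-2))**2/16) + 31 = 132*((5 - 8)**2/16) + 31 = 132*((1/16)*(-3)**2) + 31 = 132*((1/16)*9) + 31 = 132*(9/16) + 31 = 297/4 + 31 = 421/4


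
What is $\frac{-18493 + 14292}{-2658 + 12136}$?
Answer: $- \frac{4201}{9478} \approx -0.44324$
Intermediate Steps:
$\frac{-18493 + 14292}{-2658 + 12136} = - \frac{4201}{9478}$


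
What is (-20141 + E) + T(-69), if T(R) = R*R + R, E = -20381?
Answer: -35830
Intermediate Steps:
T(R) = R + R² (T(R) = R² + R = R + R²)
(-20141 + E) + T(-69) = (-20141 - 20381) - 69*(1 - 69) = -40522 - 69*(-68) = -40522 + 4692 = -35830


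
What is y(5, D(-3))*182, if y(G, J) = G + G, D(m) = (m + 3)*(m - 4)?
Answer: 1820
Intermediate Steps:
D(m) = (-4 + m)*(3 + m) (D(m) = (3 + m)*(-4 + m) = (-4 + m)*(3 + m))
y(G, J) = 2*G
y(5, D(-3))*182 = (2*5)*182 = 10*182 = 1820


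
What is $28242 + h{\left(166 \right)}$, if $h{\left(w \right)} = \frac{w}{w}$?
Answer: $28243$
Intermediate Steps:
$h{\left(w \right)} = 1$
$28242 + h{\left(166 \right)} = 28242 + 1 = 28243$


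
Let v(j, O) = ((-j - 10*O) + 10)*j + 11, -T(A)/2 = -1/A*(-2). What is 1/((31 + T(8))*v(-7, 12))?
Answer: 1/22326 ≈ 4.4791e-5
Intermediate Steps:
T(A) = -4/A (T(A) = -2*(-1/A)*(-2) = -4/A)
v(j, O) = 11 + j*(10 - j - 10*O) (v(j, O) = (10 - j - 10*O)*j + 11 = j*(10 - j - 10*O) + 11 = 11 + j*(10 - j - 10*O))
1/((31 + T(8))*v(-7, 12)) = 1/((31 - 4/8)*(11 - 1*(-7)² + 10*(-7) - 10*12*(-7))) = 1/((31 - 4*⅛)*(11 - 1*49 - 70 + 840)) = 1/((31 - ½)*(11 - 49 - 70 + 840)) = 1/((61/2)*732) = 1/22326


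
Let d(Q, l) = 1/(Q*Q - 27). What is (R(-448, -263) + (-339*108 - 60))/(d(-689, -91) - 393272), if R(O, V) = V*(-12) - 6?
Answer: 15912692268/186683858767 ≈ 0.085239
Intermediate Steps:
d(Q, l) = 1/(-27 + Q²) (d(Q, l) = 1/(Q² - 27) = 1/(-27 + Q²))
R(O, V) = -6 - 12*V (R(O, V) = -12*V - 6 = -6 - 12*V)
(R(-448, -263) + (-339*108 - 60))/(d(-689, -91) - 393272) = ((-6 - 12*(-263)) + (-339*108 - 60))/(1/(-27 + (-689)²) - 393272) = ((-6 + 3156) + (-36612 - 60))/(1/(-27 + 474721) - 393272) = (3150 - 36672)/(1/474694 - 393272) = -33522/(1/474694 - 393272) = -33522/(-186683858767/474694) = -33522*(-474694/186683858767) = 15912692268/186683858767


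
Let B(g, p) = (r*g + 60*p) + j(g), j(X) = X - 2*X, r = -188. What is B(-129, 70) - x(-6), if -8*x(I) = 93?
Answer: 228741/8 ≈ 28593.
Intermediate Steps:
x(I) = -93/8 (x(I) = -⅛*93 = -93/8)
j(X) = -X
B(g, p) = -189*g + 60*p (B(g, p) = (-188*g + 60*p) - g = -189*g + 60*p)
B(-129, 70) - x(-6) = (-189*(-129) + 60*70) - 1*(-93/8) = (24381 + 4200) + 93/8 = 28581 + 93/8 = 228741/8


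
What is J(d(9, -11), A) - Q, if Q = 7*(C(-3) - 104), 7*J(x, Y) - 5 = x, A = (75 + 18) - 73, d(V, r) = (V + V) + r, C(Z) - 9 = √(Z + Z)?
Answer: 4667/7 - 7*I*√6 ≈ 666.71 - 17.146*I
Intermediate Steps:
C(Z) = 9 + √2*√Z (C(Z) = 9 + √(Z + Z) = 9 + √(2*Z) = 9 + √2*√Z)
d(V, r) = r + 2*V (d(V, r) = 2*V + r = r + 2*V)
A = 20 (A = 93 - 73 = 20)
J(x, Y) = 5/7 + x/7
Q = -665 + 7*I*√6 (Q = 7*((9 + √2*√(-3)) - 104) = 7*((9 + √2*(I*√3)) - 104) = 7*((9 + I*√6) - 104) = 7*(-95 + I*√6) = -665 + 7*I*√6 ≈ -665.0 + 17.146*I)
J(d(9, -11), A) - Q = (5/7 + (-11 + 2*9)/7) - (-665 + 7*I*√6) = (5/7 + (-11 + 18)/7) + (665 - 7*I*√6) = (5/7 + (⅐)*7) + (665 - 7*I*√6) = (5/7 + 1) + (665 - 7*I*√6) = 12/7 + (665 - 7*I*√6) = 4667/7 - 7*I*√6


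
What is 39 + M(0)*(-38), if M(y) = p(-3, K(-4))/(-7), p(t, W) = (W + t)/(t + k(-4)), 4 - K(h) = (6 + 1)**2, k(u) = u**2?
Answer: 1725/91 ≈ 18.956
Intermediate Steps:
K(h) = -45 (K(h) = 4 - (6 + 1)**2 = 4 - 1*7**2 = 4 - 1*49 = 4 - 49 = -45)
p(t, W) = (W + t)/(16 + t) (p(t, W) = (W + t)/(t + (-4)**2) = (W + t)/(t + 16) = (W + t)/(16 + t))
M(y) = 48/91 (M(y) = ((-45 - 3)/(16 - 3))/(-7) = (-48/13)*(-1/7) = ((1/13)*(-48))*(-1/7) = -48/13*(-1/7) = 48/91)
39 + M(0)*(-38) = 39 + (48/91)*(-38) = 39 - 1824/91 = 1725/91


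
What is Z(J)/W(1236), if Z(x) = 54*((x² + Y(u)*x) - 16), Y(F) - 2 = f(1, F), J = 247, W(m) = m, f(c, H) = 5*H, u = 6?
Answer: 620073/206 ≈ 3010.1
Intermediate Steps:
Y(F) = 2 + 5*F
Z(x) = -864 + 54*x² + 1728*x (Z(x) = 54*((x² + (2 + 5*6)*x) - 16) = 54*((x² + (2 + 30)*x) - 16) = 54*((x² + 32*x) - 16) = 54*(-16 + x² + 32*x) = -864 + 54*x² + 1728*x)
Z(J)/W(1236) = (-864 + 54*247² + 1728*247)/1236 = (-864 + 54*61009 + 426816)*(1/1236) = (-864 + 3294486 + 426816)*(1/1236) = 3720438*(1/1236) = 620073/206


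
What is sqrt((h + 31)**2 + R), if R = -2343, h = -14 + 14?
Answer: I*sqrt(1382) ≈ 37.175*I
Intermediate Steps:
h = 0
sqrt((h + 31)**2 + R) = sqrt((0 + 31)**2 - 2343) = sqrt(31**2 - 2343) = sqrt(961 - 2343) = sqrt(-1382) = I*sqrt(1382)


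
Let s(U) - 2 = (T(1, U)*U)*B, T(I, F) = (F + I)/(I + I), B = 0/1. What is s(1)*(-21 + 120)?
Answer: 198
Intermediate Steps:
B = 0 (B = 0*1 = 0)
T(I, F) = (F + I)/(2*I) (T(I, F) = (F + I)/((2*I)) = (F + I)*(1/(2*I)) = (F + I)/(2*I))
s(U) = 2 (s(U) = 2 + (((½)*(U + 1)/1)*U)*0 = 2 + (((½)*1*(1 + U))*U)*0 = 2 + ((½ + U/2)*U)*0 = 2 + (U*(½ + U/2))*0 = 2 + 0 = 2)
s(1)*(-21 + 120) = 2*(-21 + 120) = 2*99 = 198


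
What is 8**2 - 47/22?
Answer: 1361/22 ≈ 61.864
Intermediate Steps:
8**2 - 47/22 = 64 - 47*1/22 = 64 - 47/22 = 1361/22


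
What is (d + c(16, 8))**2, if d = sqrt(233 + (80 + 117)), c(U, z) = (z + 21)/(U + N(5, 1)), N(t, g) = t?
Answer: 190471/441 + 58*sqrt(430)/21 ≈ 489.18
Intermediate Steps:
c(U, z) = (21 + z)/(5 + U) (c(U, z) = (z + 21)/(U + 5) = (21 + z)/(5 + U))
d = sqrt(430) (d = sqrt(233 + 197) = sqrt(430) ≈ 20.736)
(d + c(16, 8))**2 = (sqrt(430) + (21 + 8)/(5 + 16))**2 = (sqrt(430) + 29/21)**2 = (29/21 + sqrt(430))**2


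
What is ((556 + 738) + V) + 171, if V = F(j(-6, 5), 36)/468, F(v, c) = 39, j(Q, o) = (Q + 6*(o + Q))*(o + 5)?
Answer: 17581/12 ≈ 1465.1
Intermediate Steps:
j(Q, o) = (5 + o)*(6*o + 7*Q) (j(Q, o) = (Q + 6*(Q + o))*(5 + o) = (Q + (6*Q + 6*o))*(5 + o) = (6*o + 7*Q)*(5 + o) = (5 + o)*(6*o + 7*Q))
V = 1/12 (V = 39/468 = 39*(1/468) = 1/12 ≈ 0.083333)
((556 + 738) + V) + 171 = ((556 + 738) + 1/12) + 171 = (1294 + 1/12) + 171 = 15529/12 + 171 = 17581/12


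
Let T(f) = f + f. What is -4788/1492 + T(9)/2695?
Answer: -3219201/1005235 ≈ -3.2024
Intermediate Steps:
T(f) = 2*f
-4788/1492 + T(9)/2695 = -4788/1492 + (2*9)/2695 = -4788*1/1492 + 18*(1/2695) = -1197/373 + 18/2695 = -3219201/1005235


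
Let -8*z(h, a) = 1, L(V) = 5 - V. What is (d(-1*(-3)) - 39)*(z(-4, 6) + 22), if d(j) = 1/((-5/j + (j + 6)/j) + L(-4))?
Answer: -105525/124 ≈ -851.01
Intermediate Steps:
z(h, a) = -1/8 (z(h, a) = -1/8*1 = -1/8)
d(j) = 1/(9 - 5/j + (6 + j)/j) (d(j) = 1/((-5/j + (j + 6)/j) + (5 - 1*(-4))) = 1/((-5/j + (6 + j)/j) + (5 + 4)) = 1/((-5/j + (6 + j)/j) + 9) = 1/(9 - 5/j + (6 + j)/j))
(d(-1*(-3)) - 39)*(z(-4, 6) + 22) = ((-1*(-3))/(1 + 10*(-1*(-3))) - 39)*(-1/8 + 22) = (3/(1 + 10*3) - 39)*(175/8) = (3/(1 + 30) - 39)*(175/8) = (3/31 - 39)*(175/8) = -1206/31*175/8 = -105525/124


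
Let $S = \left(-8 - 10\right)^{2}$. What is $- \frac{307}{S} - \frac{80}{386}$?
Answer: $- \frac{72211}{62532} \approx -1.1548$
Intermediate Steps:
$S = 324$ ($S = \left(-18\right)^{2} = 324$)
$- \frac{307}{S} - \frac{80}{386} = - \frac{307}{324} - \frac{80}{386} = \left(-307\right) \frac{1}{324} - \frac{40}{193} = - \frac{307}{324} - \frac{40}{193} = - \frac{72211}{62532}$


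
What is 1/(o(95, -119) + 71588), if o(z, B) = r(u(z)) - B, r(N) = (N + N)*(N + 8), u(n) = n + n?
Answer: 1/146947 ≈ 6.8052e-6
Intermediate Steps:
u(n) = 2*n
r(N) = 2*N*(8 + N) (r(N) = (2*N)*(8 + N) = 2*N*(8 + N))
o(z, B) = -B + 4*z*(8 + 2*z) (o(z, B) = 2*(2*z)*(8 + 2*z) - B = 4*z*(8 + 2*z) - B = -B + 4*z*(8 + 2*z))
1/(o(95, -119) + 71588) = 1/((-1*(-119) + 8*95*(4 + 95)) + 71588) = 1/((119 + 8*95*99) + 71588) = 1/((119 + 75240) + 71588) = 1/(75359 + 71588) = 1/146947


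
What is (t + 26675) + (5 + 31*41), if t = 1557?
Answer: 29508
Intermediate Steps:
(t + 26675) + (5 + 31*41) = (1557 + 26675) + (5 + 31*41) = 28232 + (5 + 1271) = 28232 + 1276 = 29508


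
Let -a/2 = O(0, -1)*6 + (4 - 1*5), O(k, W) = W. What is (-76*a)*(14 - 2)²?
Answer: -153216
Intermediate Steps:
a = 14 (a = -2*(-1*6 + (4 - 1*5)) = -2*(-6 + (4 - 5)) = -2*(-6 - 1) = -2*(-7) = 14)
(-76*a)*(14 - 2)² = (-76*14)*(14 - 2)² = -1064*12² = -1064*144 = -153216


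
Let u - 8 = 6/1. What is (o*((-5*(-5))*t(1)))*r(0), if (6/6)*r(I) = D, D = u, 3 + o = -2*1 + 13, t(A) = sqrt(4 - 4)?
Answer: 0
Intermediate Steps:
t(A) = 0 (t(A) = sqrt(0) = 0)
u = 14 (u = 8 + 6/1 = 8 + 6*1 = 8 + 6 = 14)
o = 8 (o = -3 + (-2*1 + 13) = -3 + (-2 + 13) = -3 + 11 = 8)
D = 14
r(I) = 14
(o*((-5*(-5))*t(1)))*r(0) = (8*(-5*(-5)*0))*14 = (8*(25*0))*14 = (8*0)*14 = 0*14 = 0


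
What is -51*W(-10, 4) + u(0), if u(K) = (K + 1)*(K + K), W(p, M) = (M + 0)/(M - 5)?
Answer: 204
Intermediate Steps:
W(p, M) = M/(-5 + M)
u(K) = 2*K*(1 + K) (u(K) = (1 + K)*(2*K) = 2*K*(1 + K))
-51*W(-10, 4) + u(0) = -204/(-5 + 4) + 2*0*(1 + 0) = -204/(-1) + 2*0*1 = -204*(-1) + 0 = -51*(-4) + 0 = 204 + 0 = 204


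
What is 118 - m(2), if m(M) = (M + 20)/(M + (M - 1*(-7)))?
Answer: 116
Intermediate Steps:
m(M) = (20 + M)/(7 + 2*M) (m(M) = (20 + M)/(M + (M + 7)) = (20 + M)/(M + (7 + M)) = (20 + M)/(7 + 2*M))
118 - m(2) = 118 - (20 + 2)/(7 + 2*2) = 118 - 22/(7 + 4) = 118 - 22/11 = 118 - 1*2 = 118 - 2 = 116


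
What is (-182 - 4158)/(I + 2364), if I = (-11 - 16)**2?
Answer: -4340/3093 ≈ -1.4032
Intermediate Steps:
I = 729 (I = (-27)**2 = 729)
(-182 - 4158)/(I + 2364) = (-182 - 4158)/(729 + 2364) = -4340/3093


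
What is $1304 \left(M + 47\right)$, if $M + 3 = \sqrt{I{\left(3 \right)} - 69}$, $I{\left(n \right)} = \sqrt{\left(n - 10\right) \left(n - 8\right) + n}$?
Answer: $57376 + 1304 \sqrt{-69 + \sqrt{38}} \approx 57376.0 + 10337.0 i$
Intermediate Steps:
$I{\left(n \right)} = \sqrt{n + \left(-10 + n\right) \left(-8 + n\right)}$ ($I{\left(n \right)} = \sqrt{\left(-10 + n\right) \left(-8 + n\right) + n} = \sqrt{n + \left(-10 + n\right) \left(-8 + n\right)}$)
$M = -3 + \sqrt{-69 + \sqrt{38}}$ ($M = -3 + \sqrt{\sqrt{80 + 3^{2} - 51} - 69} = -3 + \sqrt{\sqrt{80 + 9 - 51} - 69} = -3 + \sqrt{\sqrt{38} - 69} = -3 + \sqrt{-69 + \sqrt{38}} \approx -3.0 + 7.9269 i$)
$1304 \left(M + 47\right) = 1304 \left(\left(-3 + i \sqrt{69 - \sqrt{38}}\right) + 47\right) = 1304 \left(44 + i \sqrt{69 - \sqrt{38}}\right) = 57376 + 1304 i \sqrt{69 - \sqrt{38}}$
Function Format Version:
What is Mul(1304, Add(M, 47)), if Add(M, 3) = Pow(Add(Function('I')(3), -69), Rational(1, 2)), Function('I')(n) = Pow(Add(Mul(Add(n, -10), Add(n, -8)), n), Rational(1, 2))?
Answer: Add(57376, Mul(1304, Pow(Add(-69, Pow(38, Rational(1, 2))), Rational(1, 2)))) ≈ Add(57376., Mul(10337., I))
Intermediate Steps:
Function('I')(n) = Pow(Add(n, Mul(Add(-10, n), Add(-8, n))), Rational(1, 2)) (Function('I')(n) = Pow(Add(Mul(Add(-10, n), Add(-8, n)), n), Rational(1, 2)) = Pow(Add(n, Mul(Add(-10, n), Add(-8, n))), Rational(1, 2)))
M = Add(-3, Pow(Add(-69, Pow(38, Rational(1, 2))), Rational(1, 2))) (M = Add(-3, Pow(Add(Pow(Add(80, Pow(3, 2), Mul(-17, 3)), Rational(1, 2)), -69), Rational(1, 2))) = Add(-3, Pow(Add(Pow(Add(80, 9, -51), Rational(1, 2)), -69), Rational(1, 2))) = Add(-3, Pow(Add(Pow(38, Rational(1, 2)), -69), Rational(1, 2))) = Add(-3, Pow(Add(-69, Pow(38, Rational(1, 2))), Rational(1, 2))) ≈ Add(-3.0000, Mul(7.9269, I)))
Mul(1304, Add(M, 47)) = Mul(1304, Add(Add(-3, Mul(I, Pow(Add(69, Mul(-1, Pow(38, Rational(1, 2)))), Rational(1, 2)))), 47)) = Mul(1304, Add(44, Mul(I, Pow(Add(69, Mul(-1, Pow(38, Rational(1, 2)))), Rational(1, 2))))) = Add(57376, Mul(1304, I, Pow(Add(69, Mul(-1, Pow(38, Rational(1, 2)))), Rational(1, 2))))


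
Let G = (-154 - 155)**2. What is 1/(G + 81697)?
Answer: 1/177178 ≈ 5.6440e-6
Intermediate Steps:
G = 95481 (G = (-309)**2 = 95481)
1/(G + 81697) = 1/(95481 + 81697) = 1/177178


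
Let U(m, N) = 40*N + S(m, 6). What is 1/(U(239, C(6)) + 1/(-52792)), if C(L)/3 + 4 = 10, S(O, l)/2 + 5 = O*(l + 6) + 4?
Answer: 52792/340719567 ≈ 0.00015494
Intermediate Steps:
S(O, l) = -2 + 2*O*(6 + l) (S(O, l) = -10 + 2*(O*(l + 6) + 4) = -10 + 2*(O*(6 + l) + 4) = -10 + 2*(4 + O*(6 + l)) = -10 + (8 + 2*O*(6 + l)) = -2 + 2*O*(6 + l))
C(L) = 18 (C(L) = -12 + 3*10 = -12 + 30 = 18)
U(m, N) = -2 + 24*m + 40*N (U(m, N) = 40*N + (-2 + 12*m + 2*m*6) = 40*N + (-2 + 12*m + 12*m) = 40*N + (-2 + 24*m) = -2 + 24*m + 40*N)
1/(U(239, C(6)) + 1/(-52792)) = 1/((-2 + 24*239 + 40*18) + 1/(-52792)) = 1/((-2 + 5736 + 720) - 1/52792) = 1/(6454 - 1/52792) = 1/(340719567/52792) = 52792/340719567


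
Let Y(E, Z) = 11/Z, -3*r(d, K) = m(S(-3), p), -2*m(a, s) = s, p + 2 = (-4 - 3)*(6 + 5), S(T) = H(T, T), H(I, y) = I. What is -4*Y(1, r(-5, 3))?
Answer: 264/79 ≈ 3.3418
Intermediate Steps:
S(T) = T
p = -79 (p = -2 + (-4 - 3)*(6 + 5) = -2 - 7*11 = -2 - 77 = -79)
m(a, s) = -s/2
r(d, K) = -79/6 (r(d, K) = -(-1)*(-79)/6 = -1/3*79/2 = -79/6)
-4*Y(1, r(-5, 3)) = -44/(-79/6) = -44*(-6)/79 = -4*(-66/79) = 264/79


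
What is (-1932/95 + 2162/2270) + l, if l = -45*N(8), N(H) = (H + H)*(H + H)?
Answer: -49769365/4313 ≈ -11539.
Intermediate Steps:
N(H) = 4*H**2 (N(H) = (2*H)*(2*H) = 4*H**2)
l = -11520 (l = -180*8**2 = -180*64 = -45*256 = -11520)
(-1932/95 + 2162/2270) + l = (-1932/95 + 2162/2270) - 11520 = (-1932*1/95 + 2162*(1/2270)) - 11520 = (-1932/95 + 1081/1135) - 11520 = -83605/4313 - 11520 = -49769365/4313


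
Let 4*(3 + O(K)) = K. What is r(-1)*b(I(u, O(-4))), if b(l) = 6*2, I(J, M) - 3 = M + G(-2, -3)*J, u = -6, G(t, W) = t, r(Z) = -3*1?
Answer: -36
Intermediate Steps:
r(Z) = -3
O(K) = -3 + K/4
I(J, M) = 3 + M - 2*J (I(J, M) = 3 + (M - 2*J) = 3 + M - 2*J)
b(l) = 12
r(-1)*b(I(u, O(-4))) = -3*12 = -36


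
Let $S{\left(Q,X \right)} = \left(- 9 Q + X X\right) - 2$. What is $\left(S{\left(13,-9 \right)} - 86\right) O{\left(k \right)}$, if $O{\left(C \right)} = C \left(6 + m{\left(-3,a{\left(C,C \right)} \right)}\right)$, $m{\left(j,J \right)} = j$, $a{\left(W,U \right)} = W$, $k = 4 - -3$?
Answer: $-2604$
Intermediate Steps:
$k = 7$ ($k = 4 + 3 = 7$)
$S{\left(Q,X \right)} = -2 + X^{2} - 9 Q$ ($S{\left(Q,X \right)} = \left(- 9 Q + X^{2}\right) - 2 = \left(X^{2} - 9 Q\right) - 2 = -2 + X^{2} - 9 Q$)
$O{\left(C \right)} = 3 C$ ($O{\left(C \right)} = C \left(6 - 3\right) = C 3 = 3 C$)
$\left(S{\left(13,-9 \right)} - 86\right) O{\left(k \right)} = \left(\left(-2 + \left(-9\right)^{2} - 117\right) - 86\right) 3 \cdot 7 = \left(\left(-2 + 81 - 117\right) - 86\right) 21 = \left(-38 - 86\right) 21 = \left(-124\right) 21 = -2604$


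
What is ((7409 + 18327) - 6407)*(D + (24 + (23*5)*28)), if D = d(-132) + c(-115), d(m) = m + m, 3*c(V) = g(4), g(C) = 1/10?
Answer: 576010643/10 ≈ 5.7601e+7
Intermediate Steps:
g(C) = 1/10
c(V) = 1/30 (c(V) = (1/3)*(1/10) = 1/30)
d(m) = 2*m
D = -7919/30 (D = 2*(-132) + 1/30 = -264 + 1/30 = -7919/30 ≈ -263.97)
((7409 + 18327) - 6407)*(D + (24 + (23*5)*28)) = ((7409 + 18327) - 6407)*(-7919/30 + (24 + (23*5)*28)) = (25736 - 6407)*(-7919/30 + (24 + 115*28)) = 19329*(-7919/30 + (24 + 3220)) = 19329*(-7919/30 + 3244) = 19329*(89401/30) = 576010643/10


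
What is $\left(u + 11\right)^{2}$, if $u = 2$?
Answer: $169$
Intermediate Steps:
$\left(u + 11\right)^{2} = \left(2 + 11\right)^{2} = 13^{2} = 169$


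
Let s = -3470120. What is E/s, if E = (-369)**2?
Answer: -136161/3470120 ≈ -0.039238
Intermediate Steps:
E = 136161
E/s = 136161/(-3470120) = 136161*(-1/3470120) = -136161/3470120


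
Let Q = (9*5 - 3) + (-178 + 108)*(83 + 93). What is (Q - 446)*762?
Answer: -9695688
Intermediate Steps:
Q = -12278 (Q = (45 - 3) - 70*176 = 42 - 12320 = -12278)
(Q - 446)*762 = (-12278 - 446)*762 = -12724*762 = -9695688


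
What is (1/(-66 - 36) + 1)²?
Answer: 10201/10404 ≈ 0.98049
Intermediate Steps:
(1/(-66 - 36) + 1)² = (1/(-102) + 1)² = (-1/102 + 1)² = (101/102)² = 10201/10404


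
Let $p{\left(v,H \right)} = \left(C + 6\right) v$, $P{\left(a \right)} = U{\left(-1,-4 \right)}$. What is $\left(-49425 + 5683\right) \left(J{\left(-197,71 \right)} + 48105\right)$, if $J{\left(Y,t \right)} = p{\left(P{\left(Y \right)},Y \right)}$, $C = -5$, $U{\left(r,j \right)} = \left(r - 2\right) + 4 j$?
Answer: $-2103377812$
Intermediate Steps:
$U{\left(r,j \right)} = -2 + r + 4 j$ ($U{\left(r,j \right)} = \left(-2 + r\right) + 4 j = -2 + r + 4 j$)
$P{\left(a \right)} = -19$ ($P{\left(a \right)} = -2 - 1 + 4 \left(-4\right) = -2 - 1 - 16 = -19$)
$p{\left(v,H \right)} = v$ ($p{\left(v,H \right)} = \left(-5 + 6\right) v = 1 v = v$)
$J{\left(Y,t \right)} = -19$
$\left(-49425 + 5683\right) \left(J{\left(-197,71 \right)} + 48105\right) = \left(-49425 + 5683\right) \left(-19 + 48105\right) = \left(-43742\right) 48086 = -2103377812$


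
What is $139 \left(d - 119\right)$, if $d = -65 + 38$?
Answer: $-20294$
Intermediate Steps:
$d = -27$
$139 \left(d - 119\right) = 139 \left(-27 - 119\right) = 139 \left(-146\right) = -20294$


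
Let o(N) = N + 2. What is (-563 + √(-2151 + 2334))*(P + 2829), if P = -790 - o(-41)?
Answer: -1169914 + 2078*√183 ≈ -1.1418e+6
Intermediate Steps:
o(N) = 2 + N
P = -751 (P = -790 - (2 - 41) = -790 - 1*(-39) = -790 + 39 = -751)
(-563 + √(-2151 + 2334))*(P + 2829) = (-563 + √(-2151 + 2334))*(-751 + 2829) = (-563 + √183)*2078 = -1169914 + 2078*√183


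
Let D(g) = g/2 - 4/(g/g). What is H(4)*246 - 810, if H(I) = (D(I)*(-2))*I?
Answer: 3126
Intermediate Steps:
D(g) = -4 + g/2 (D(g) = g*(1/2) - 4/1 = g/2 - 4*1 = g/2 - 4 = -4 + g/2)
H(I) = I*(8 - I) (H(I) = ((-4 + I/2)*(-2))*I = (8 - I)*I = I*(8 - I))
H(4)*246 - 810 = (4*(8 - 1*4))*246 - 810 = (4*(8 - 4))*246 - 810 = (4*4)*246 - 810 = 16*246 - 810 = 3936 - 810 = 3126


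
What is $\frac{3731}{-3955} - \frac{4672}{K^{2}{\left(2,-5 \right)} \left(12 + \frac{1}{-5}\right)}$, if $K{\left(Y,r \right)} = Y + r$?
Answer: $- \frac{13481423}{300015} \approx -44.936$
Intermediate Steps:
$\frac{3731}{-3955} - \frac{4672}{K^{2}{\left(2,-5 \right)} \left(12 + \frac{1}{-5}\right)} = \frac{3731}{-3955} - \frac{4672}{\left(2 - 5\right)^{2} \left(12 + \frac{1}{-5}\right)} = 3731 \left(- \frac{1}{3955}\right) - \frac{4672}{\left(-3\right)^{2} \left(12 - \frac{1}{5}\right)} = - \frac{533}{565} - \frac{4672}{9 \cdot \frac{59}{5}} = - \frac{533}{565} - \frac{4672}{\frac{531}{5}} = - \frac{533}{565} - \frac{23360}{531} = - \frac{13481423}{300015}$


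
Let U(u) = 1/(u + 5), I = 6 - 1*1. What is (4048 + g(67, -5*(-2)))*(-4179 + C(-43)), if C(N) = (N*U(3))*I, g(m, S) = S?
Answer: -68269763/4 ≈ -1.7067e+7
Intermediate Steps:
I = 5 (I = 6 - 1 = 5)
U(u) = 1/(5 + u)
C(N) = 5*N/8 (C(N) = (N/(5 + 3))*5 = (N/8)*5 = 5*N/8)
(4048 + g(67, -5*(-2)))*(-4179 + C(-43)) = (4048 - 5*(-2))*(-4179 + (5/8)*(-43)) = (4048 + 10)*(-4179 - 215/8) = 4058*(-33647/8) = -68269763/4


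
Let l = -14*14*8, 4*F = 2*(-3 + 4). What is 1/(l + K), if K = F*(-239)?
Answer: -2/3375 ≈ -0.00059259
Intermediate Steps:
F = ½ (F = (2*(-3 + 4))/4 = (2*1)/4 = (¼)*2 = ½ ≈ 0.50000)
l = -1568 (l = -196*8 = -1568)
K = -239/2 (K = (½)*(-239) = -239/2 ≈ -119.50)
1/(l + K) = 1/(-1568 - 239/2) = 1/(-3375/2) = -2/3375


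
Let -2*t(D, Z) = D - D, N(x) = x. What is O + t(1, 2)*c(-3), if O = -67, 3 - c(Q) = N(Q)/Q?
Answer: -67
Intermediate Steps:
c(Q) = 2 (c(Q) = 3 - Q/Q = 3 - 1*1 = 3 - 1 = 2)
t(D, Z) = 0 (t(D, Z) = -(D - D)/2 = -1/2*0 = 0)
O + t(1, 2)*c(-3) = -67 + 0*2 = -67 + 0 = -67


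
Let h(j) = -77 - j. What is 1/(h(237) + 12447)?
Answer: 1/12133 ≈ 8.2420e-5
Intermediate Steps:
1/(h(237) + 12447) = 1/((-77 - 1*237) + 12447) = 1/((-77 - 237) + 12447) = 1/(-314 + 12447) = 1/12133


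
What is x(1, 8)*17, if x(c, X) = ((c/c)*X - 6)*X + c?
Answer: 289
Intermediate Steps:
x(c, X) = c + X*(-6 + X) (x(c, X) = (1*X - 6)*X + c = (X - 6)*X + c = (-6 + X)*X + c = X*(-6 + X) + c = c + X*(-6 + X))
x(1, 8)*17 = (1 + 8² - 6*8)*17 = (1 + 64 - 48)*17 = 17*17 = 289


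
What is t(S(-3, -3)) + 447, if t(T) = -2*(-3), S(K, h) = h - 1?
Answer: 453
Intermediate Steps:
S(K, h) = -1 + h
t(T) = 6
t(S(-3, -3)) + 447 = 6 + 447 = 453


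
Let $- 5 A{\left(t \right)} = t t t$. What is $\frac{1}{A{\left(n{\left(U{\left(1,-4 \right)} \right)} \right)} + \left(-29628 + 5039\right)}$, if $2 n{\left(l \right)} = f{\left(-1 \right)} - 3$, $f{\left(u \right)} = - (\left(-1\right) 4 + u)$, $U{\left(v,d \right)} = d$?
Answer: $- \frac{5}{122946} \approx -4.0668 \cdot 10^{-5}$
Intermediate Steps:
$f{\left(u \right)} = 4 - u$ ($f{\left(u \right)} = - (-4 + u) = 4 - u$)
$n{\left(l \right)} = 1$ ($n{\left(l \right)} = \frac{\left(4 - -1\right) - 3}{2} = \frac{\left(4 + 1\right) - 3}{2} = \frac{5 - 3}{2} = \frac{1}{2} \cdot 2 = 1$)
$A{\left(t \right)} = - \frac{t^{3}}{5}$ ($A{\left(t \right)} = - \frac{t t t}{5} = - \frac{t^{2} t}{5} = - \frac{t^{3}}{5}$)
$\frac{1}{A{\left(n{\left(U{\left(1,-4 \right)} \right)} \right)} + \left(-29628 + 5039\right)} = \frac{1}{- \frac{1^{3}}{5} + \left(-29628 + 5039\right)} = \frac{1}{\left(- \frac{1}{5}\right) 1 - 24589} = \frac{1}{- \frac{1}{5} - 24589} = \frac{1}{- \frac{122946}{5}} = - \frac{5}{122946}$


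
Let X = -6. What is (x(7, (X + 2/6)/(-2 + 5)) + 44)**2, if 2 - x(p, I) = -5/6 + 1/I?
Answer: 23338561/10404 ≈ 2243.2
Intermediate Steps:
x(p, I) = 17/6 - 1/I (x(p, I) = 2 - (-5/6 + 1/I) = 2 + (5/6 - 1/I) = 17/6 - 1/I)
(x(7, (X + 2/6)/(-2 + 5)) + 44)**2 = ((17/6 - 1/((-6 + 2/6)/(-2 + 5))) + 44)**2 = ((17/6 - 1/((-6 + 2*(1/6))/3)) + 44)**2 = ((17/6 - 1/((-6 + 1/3)*(1/3))) + 44)**2 = ((17/6 - 1/((-17/3*1/3))) + 44)**2 = ((17/6 - 1/(-17/9)) + 44)**2 = ((17/6 - 1*(-9/17)) + 44)**2 = ((17/6 + 9/17) + 44)**2 = (343/102 + 44)**2 = (4831/102)**2 = 23338561/10404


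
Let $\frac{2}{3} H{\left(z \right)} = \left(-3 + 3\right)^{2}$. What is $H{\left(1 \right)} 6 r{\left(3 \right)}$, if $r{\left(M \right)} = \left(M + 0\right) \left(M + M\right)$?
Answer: $0$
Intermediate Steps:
$H{\left(z \right)} = 0$ ($H{\left(z \right)} = \frac{3 \left(-3 + 3\right)^{2}}{2} = \frac{3 \cdot 0^{2}}{2} = \frac{3}{2} \cdot 0 = 0$)
$r{\left(M \right)} = 2 M^{2}$ ($r{\left(M \right)} = M 2 M = 2 M^{2}$)
$H{\left(1 \right)} 6 r{\left(3 \right)} = 0 \cdot 6 \cdot 2 \cdot 3^{2} = 0 \cdot 2 \cdot 9 = 0 \cdot 18 = 0$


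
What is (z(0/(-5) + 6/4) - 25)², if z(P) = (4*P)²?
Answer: 121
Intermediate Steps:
z(P) = 16*P²
(z(0/(-5) + 6/4) - 25)² = (16*(0/(-5) + 6/4)² - 25)² = (16*(0*(-⅕) + 6*(¼))² - 25)² = (16*(0 + 3/2)² - 25)² = (16*(3/2)² - 25)² = (16*(9/4) - 25)² = (36 - 25)² = 11² = 121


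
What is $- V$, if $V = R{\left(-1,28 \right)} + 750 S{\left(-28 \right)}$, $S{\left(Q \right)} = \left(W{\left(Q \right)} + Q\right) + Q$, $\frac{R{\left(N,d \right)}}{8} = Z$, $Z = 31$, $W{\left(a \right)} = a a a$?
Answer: $16505752$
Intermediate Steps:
$W{\left(a \right)} = a^{3}$ ($W{\left(a \right)} = a^{2} a = a^{3}$)
$R{\left(N,d \right)} = 248$ ($R{\left(N,d \right)} = 8 \cdot 31 = 248$)
$S{\left(Q \right)} = Q^{3} + 2 Q$ ($S{\left(Q \right)} = \left(Q^{3} + Q\right) + Q = \left(Q + Q^{3}\right) + Q = Q^{3} + 2 Q$)
$V = -16505752$ ($V = 248 + 750 \left(- 28 \left(2 + \left(-28\right)^{2}\right)\right) = 248 + 750 \left(- 28 \left(2 + 784\right)\right) = 248 + 750 \left(\left(-28\right) 786\right) = 248 + 750 \left(-22008\right) = 248 - 16506000 = -16505752$)
$- V = \left(-1\right) \left(-16505752\right) = 16505752$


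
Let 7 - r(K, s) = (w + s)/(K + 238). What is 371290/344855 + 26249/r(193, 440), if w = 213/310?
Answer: 241949493343696/55084171947 ≈ 4392.4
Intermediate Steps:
w = 213/310 (w = 213*(1/310) = 213/310 ≈ 0.68710)
r(K, s) = 7 - (213/310 + s)/(238 + K) (r(K, s) = 7 - (213/310 + s)/(K + 238) = 7 - (213/310 + s)/(238 + K))
371290/344855 + 26249/r(193, 440) = 371290/344855 + 26249/(((516247/310 - 1*440 + 7*193)/(238 + 193))) = 371290*(1/344855) + 26249/(((516247/310 - 440 + 1351)/431)) = 74258/68971 + 26249/(((1/431)*(798657/310))) = 74258/68971 + 26249/(798657/133610) = 74258/68971 + 26249*(133610/798657) = 74258/68971 + 3507128890/798657 = 241949493343696/55084171947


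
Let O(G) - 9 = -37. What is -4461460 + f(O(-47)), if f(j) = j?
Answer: -4461488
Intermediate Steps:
O(G) = -28 (O(G) = 9 - 37 = -28)
-4461460 + f(O(-47)) = -4461460 - 28 = -4461488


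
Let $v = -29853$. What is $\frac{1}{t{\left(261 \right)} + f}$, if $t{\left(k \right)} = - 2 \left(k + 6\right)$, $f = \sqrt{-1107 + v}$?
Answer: $- \frac{89}{52686} - \frac{i \sqrt{215}}{26343} \approx -0.0016893 - 0.00055661 i$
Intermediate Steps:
$f = 12 i \sqrt{215}$ ($f = \sqrt{-1107 - 29853} = \sqrt{-30960} = 12 i \sqrt{215} \approx 175.95 i$)
$t{\left(k \right)} = -12 - 2 k$ ($t{\left(k \right)} = - 2 \left(6 + k\right) = -12 - 2 k$)
$\frac{1}{t{\left(261 \right)} + f} = \frac{1}{\left(-12 - 522\right) + 12 i \sqrt{215}} = \frac{1}{-534 + 12 i \sqrt{215}}$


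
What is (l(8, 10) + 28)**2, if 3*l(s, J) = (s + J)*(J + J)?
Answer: 21904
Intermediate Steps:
l(s, J) = 2*J*(J + s)/3 (l(s, J) = ((s + J)*(J + J))/3 = ((J + s)*(2*J))/3 = (2*J*(J + s))/3 = 2*J*(J + s)/3)
(l(8, 10) + 28)**2 = ((2/3)*10*(10 + 8) + 28)**2 = ((2/3)*10*18 + 28)**2 = (120 + 28)**2 = 148**2 = 21904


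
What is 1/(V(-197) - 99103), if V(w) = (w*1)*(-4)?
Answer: -1/98315 ≈ -1.0171e-5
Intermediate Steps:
V(w) = -4*w (V(w) = w*(-4) = -4*w)
1/(V(-197) - 99103) = 1/(-4*(-197) - 99103) = 1/(788 - 99103) = 1/(-98315) = -1/98315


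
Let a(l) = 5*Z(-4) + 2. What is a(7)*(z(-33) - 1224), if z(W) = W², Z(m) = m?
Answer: 2430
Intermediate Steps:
a(l) = -18 (a(l) = 5*(-4) + 2 = -20 + 2 = -18)
a(7)*(z(-33) - 1224) = -18*((-33)² - 1224) = -18*(1089 - 1224) = -18*(-135) = 2430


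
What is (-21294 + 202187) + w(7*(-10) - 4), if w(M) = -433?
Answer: 180460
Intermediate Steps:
(-21294 + 202187) + w(7*(-10) - 4) = (-21294 + 202187) - 433 = 180893 - 433 = 180460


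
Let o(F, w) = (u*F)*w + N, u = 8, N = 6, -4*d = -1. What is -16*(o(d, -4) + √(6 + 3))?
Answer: -16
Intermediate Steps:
d = ¼ (d = -¼*(-1) = ¼ ≈ 0.25000)
o(F, w) = 6 + 8*F*w (o(F, w) = (8*F)*w + 6 = 8*F*w + 6 = 6 + 8*F*w)
-16*(o(d, -4) + √(6 + 3)) = -16*((6 + 8*(¼)*(-4)) + √(6 + 3)) = -16*((6 - 8) + √9) = -16*(-2 + 3) = -16*1 = -16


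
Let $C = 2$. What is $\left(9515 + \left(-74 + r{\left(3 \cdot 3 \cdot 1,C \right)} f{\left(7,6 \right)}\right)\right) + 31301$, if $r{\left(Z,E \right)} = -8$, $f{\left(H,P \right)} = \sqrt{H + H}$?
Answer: $40742 - 8 \sqrt{14} \approx 40712.0$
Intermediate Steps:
$f{\left(H,P \right)} = \sqrt{2} \sqrt{H}$ ($f{\left(H,P \right)} = \sqrt{2 H} = \sqrt{2} \sqrt{H}$)
$\left(9515 + \left(-74 + r{\left(3 \cdot 3 \cdot 1,C \right)} f{\left(7,6 \right)}\right)\right) + 31301 = \left(9515 - \left(74 + 8 \sqrt{2} \sqrt{7}\right)\right) + 31301 = \left(9515 - \left(74 + 8 \sqrt{14}\right)\right) + 31301 = \left(9441 - 8 \sqrt{14}\right) + 31301 = 40742 - 8 \sqrt{14}$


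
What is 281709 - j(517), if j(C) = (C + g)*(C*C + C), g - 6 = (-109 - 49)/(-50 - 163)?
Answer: -29815629925/213 ≈ -1.3998e+8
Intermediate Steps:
g = 1436/213 (g = 6 + (-109 - 49)/(-50 - 163) = 6 - 158/(-213) = 6 - 158*(-1/213) = 6 + 158/213 = 1436/213 ≈ 6.7418)
j(C) = (1436/213 + C)*(C + C²) (j(C) = (C + 1436/213)*(C*C + C) = (1436/213 + C)*(C² + C) = (1436/213 + C)*(C + C²))
281709 - j(517) = 281709 - 517*(1436 + 213*517² + 1649*517)/213 = 281709 - 517*(1436 + 213*267289 + 852533)/213 = 281709 - 517*(1436 + 56932557 + 852533)/213 = 281709 - 517*57786526/213 = 281709 - 1*29875633942/213 = 281709 - 29875633942/213 = -29815629925/213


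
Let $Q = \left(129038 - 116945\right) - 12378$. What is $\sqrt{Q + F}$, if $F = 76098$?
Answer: $\sqrt{75813} \approx 275.34$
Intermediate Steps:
$Q = -285$ ($Q = 12093 - 12378 = -285$)
$\sqrt{Q + F} = \sqrt{-285 + 76098} = \sqrt{75813}$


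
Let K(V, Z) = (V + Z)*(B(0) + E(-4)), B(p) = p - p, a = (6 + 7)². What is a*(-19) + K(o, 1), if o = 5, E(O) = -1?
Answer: -3217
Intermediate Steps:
a = 169 (a = 13² = 169)
B(p) = 0
K(V, Z) = -V - Z (K(V, Z) = (V + Z)*(0 - 1) = (V + Z)*(-1) = -V - Z)
a*(-19) + K(o, 1) = 169*(-19) + (-1*5 - 1*1) = -3211 + (-5 - 1) = -3211 - 6 = -3217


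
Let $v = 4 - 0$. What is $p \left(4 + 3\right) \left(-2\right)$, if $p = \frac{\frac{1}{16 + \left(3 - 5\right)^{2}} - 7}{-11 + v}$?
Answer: $- \frac{139}{10} \approx -13.9$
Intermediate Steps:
$v = 4$ ($v = 4 + 0 = 4$)
$p = \frac{139}{140}$ ($p = \frac{\frac{1}{16 + \left(3 - 5\right)^{2}} - 7}{-11 + 4} = \frac{\frac{1}{16 + \left(-2\right)^{2}} - 7}{-7} = \left(\frac{1}{16 + 4} - 7\right) \left(- \frac{1}{7}\right) = \left(\frac{1}{20} - 7\right) \left(- \frac{1}{7}\right) = \left(- \frac{139}{20}\right) \left(- \frac{1}{7}\right) = \frac{139}{140} \approx 0.99286$)
$p \left(4 + 3\right) \left(-2\right) = \frac{139 \left(4 + 3\right) \left(-2\right)}{140} = \frac{139 \cdot 7 \left(-2\right)}{140} = \frac{139}{140} \left(-14\right) = - \frac{139}{10}$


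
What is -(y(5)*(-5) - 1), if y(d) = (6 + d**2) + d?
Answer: 181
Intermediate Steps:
y(d) = 6 + d + d**2
-(y(5)*(-5) - 1) = -((6 + 5 + 5**2)*(-5) - 1) = -((6 + 5 + 25)*(-5) - 1) = -(36*(-5) - 1) = -(-180 - 1) = -1*(-181) = 181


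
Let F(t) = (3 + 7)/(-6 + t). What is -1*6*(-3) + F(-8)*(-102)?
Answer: 636/7 ≈ 90.857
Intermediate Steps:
F(t) = 10/(-6 + t)
-1*6*(-3) + F(-8)*(-102) = -1*6*(-3) + (10/(-6 - 8))*(-102) = -6*(-3) + (10/(-14))*(-102) = 18 + (10*(-1/14))*(-102) = 18 - 5/7*(-102) = 18 + 510/7 = 636/7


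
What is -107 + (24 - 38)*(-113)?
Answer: 1475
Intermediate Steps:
-107 + (24 - 38)*(-113) = -107 - 14*(-113) = -107 + 1582 = 1475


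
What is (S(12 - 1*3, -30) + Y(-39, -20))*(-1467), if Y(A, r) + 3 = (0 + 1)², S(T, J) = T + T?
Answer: -23472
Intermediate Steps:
S(T, J) = 2*T
Y(A, r) = -2 (Y(A, r) = -3 + (0 + 1)² = -3 + 1² = -3 + 1 = -2)
(S(12 - 1*3, -30) + Y(-39, -20))*(-1467) = (2*(12 - 1*3) - 2)*(-1467) = (2*(12 - 3) - 2)*(-1467) = (2*9 - 2)*(-1467) = (18 - 2)*(-1467) = 16*(-1467) = -23472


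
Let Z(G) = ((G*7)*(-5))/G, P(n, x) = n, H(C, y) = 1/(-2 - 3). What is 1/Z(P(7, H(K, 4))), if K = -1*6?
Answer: -1/35 ≈ -0.028571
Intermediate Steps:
K = -6
H(C, y) = -1/5 (H(C, y) = 1/(-5) = -1/5)
Z(G) = -35 (Z(G) = ((7*G)*(-5))/G = (-35*G)/G = -35)
1/Z(P(7, H(K, 4))) = 1/(-35) = -1/35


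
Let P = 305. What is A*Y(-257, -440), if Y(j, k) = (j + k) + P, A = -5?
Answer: 1960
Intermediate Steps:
Y(j, k) = 305 + j + k (Y(j, k) = (j + k) + 305 = 305 + j + k)
A*Y(-257, -440) = -5*(305 - 257 - 440) = -5*(-392) = 1960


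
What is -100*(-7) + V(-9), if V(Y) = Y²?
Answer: 781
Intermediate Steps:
-100*(-7) + V(-9) = -100*(-7) + (-9)² = 700 + 81 = 781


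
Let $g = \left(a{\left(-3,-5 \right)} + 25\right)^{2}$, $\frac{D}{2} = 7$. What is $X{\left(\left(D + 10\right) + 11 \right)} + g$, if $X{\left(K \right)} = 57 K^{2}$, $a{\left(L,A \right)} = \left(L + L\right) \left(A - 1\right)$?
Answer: $73546$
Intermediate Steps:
$D = 14$ ($D = 2 \cdot 7 = 14$)
$a{\left(L,A \right)} = 2 L \left(-1 + A\right)$
$g = 3721$ ($g = \left(2 \left(-3\right) \left(-1 - 5\right) + 25\right)^{2} = \left(2 \left(-3\right) \left(-6\right) + 25\right)^{2} = \left(36 + 25\right)^{2} = 61^{2} = 3721$)
$X{\left(\left(D + 10\right) + 11 \right)} + g = 57 \left(\left(14 + 10\right) + 11\right)^{2} + 3721 = 57 \left(24 + 11\right)^{2} + 3721 = 57 \cdot 35^{2} + 3721 = 57 \cdot 1225 + 3721 = 69825 + 3721 = 73546$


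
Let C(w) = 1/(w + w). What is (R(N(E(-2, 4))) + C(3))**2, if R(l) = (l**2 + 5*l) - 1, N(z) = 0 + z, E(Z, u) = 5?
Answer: 87025/36 ≈ 2417.4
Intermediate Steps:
C(w) = 1/(2*w)
N(z) = z
R(l) = -1 + l**2 + 5*l
(R(N(E(-2, 4))) + C(3))**2 = ((-1 + 5**2 + 5*5) + (1/2)/3)**2 = ((-1 + 25 + 25) + (1/2)*(1/3))**2 = (49 + 1/6)**2 = (295/6)**2 = 87025/36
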